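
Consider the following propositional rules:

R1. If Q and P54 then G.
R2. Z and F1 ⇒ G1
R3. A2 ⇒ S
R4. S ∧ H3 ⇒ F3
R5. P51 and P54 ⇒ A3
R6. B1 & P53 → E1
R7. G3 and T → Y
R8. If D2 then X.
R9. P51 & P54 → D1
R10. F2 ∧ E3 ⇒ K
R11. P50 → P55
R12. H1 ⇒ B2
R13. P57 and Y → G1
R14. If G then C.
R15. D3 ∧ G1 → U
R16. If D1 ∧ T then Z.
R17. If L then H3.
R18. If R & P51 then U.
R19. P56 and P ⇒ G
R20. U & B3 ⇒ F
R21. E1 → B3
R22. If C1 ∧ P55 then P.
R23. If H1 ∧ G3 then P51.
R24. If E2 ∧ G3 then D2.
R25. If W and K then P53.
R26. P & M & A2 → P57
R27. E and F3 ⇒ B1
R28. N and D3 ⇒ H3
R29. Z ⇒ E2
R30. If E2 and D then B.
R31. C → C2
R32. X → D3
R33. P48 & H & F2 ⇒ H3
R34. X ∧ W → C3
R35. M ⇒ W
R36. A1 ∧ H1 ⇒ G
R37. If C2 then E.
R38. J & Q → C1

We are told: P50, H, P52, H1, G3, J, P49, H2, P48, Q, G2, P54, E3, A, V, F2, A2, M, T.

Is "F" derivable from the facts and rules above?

G  (by R1: Q, P54)
S  (by R3: A2)
Y  (by R7: G3, T)
K  (by R10: F2, E3)
P55  (by R11: P50)
C  (by R14: G)
P51  (by R23: H1, G3)
C2  (by R31: C)
H3  (by R33: P48, H, F2)
W  (by R35: M)
E  (by R37: C2)
C1  (by R38: J, Q)
F3  (by R4: S, H3)
D1  (by R9: P51, P54)
Z  (by R16: D1, T)
P  (by R22: C1, P55)
P53  (by R25: W, K)
P57  (by R26: P, M, A2)
B1  (by R27: E, F3)
E2  (by R29: Z)
E1  (by R6: B1, P53)
G1  (by R13: P57, Y)
B3  (by R21: E1)
D2  (by R24: E2, G3)
X  (by R8: D2)
D3  (by R32: X)
U  (by R15: D3, G1)
F  (by R20: U, B3)

Yes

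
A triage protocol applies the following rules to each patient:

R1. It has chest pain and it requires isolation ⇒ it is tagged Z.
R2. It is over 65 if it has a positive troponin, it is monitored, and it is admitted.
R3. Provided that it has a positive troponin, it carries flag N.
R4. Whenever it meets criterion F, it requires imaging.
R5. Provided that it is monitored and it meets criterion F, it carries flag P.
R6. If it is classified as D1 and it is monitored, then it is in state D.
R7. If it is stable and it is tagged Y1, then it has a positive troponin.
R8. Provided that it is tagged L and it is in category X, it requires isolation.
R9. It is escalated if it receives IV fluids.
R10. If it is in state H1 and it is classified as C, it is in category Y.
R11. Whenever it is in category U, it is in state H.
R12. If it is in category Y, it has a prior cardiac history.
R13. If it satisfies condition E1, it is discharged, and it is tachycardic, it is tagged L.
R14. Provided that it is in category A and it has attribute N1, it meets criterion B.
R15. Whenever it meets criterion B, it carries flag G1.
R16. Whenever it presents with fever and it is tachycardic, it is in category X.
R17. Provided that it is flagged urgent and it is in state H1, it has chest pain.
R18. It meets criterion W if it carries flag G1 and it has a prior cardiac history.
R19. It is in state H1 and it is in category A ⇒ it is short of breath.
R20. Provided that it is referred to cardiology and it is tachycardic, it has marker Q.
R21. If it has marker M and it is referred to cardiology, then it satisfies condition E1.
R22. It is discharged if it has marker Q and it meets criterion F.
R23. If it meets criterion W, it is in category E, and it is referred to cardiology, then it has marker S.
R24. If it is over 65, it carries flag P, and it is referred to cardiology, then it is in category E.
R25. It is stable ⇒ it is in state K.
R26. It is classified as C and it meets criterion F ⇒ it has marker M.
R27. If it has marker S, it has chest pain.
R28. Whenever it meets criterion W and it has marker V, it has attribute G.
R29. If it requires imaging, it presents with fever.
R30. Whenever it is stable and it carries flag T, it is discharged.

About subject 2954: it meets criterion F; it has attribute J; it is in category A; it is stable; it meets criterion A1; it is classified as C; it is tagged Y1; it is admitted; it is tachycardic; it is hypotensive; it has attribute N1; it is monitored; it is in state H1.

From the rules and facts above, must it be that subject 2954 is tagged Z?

Forward chaining from the given facts derives: requires imaging, carries flag P, has a positive troponin, is in category Y, has a prior cardiac history, meets criterion B, carries flag G1, meets criterion W, is short of breath, is in state K, has marker M, presents with fever, is over 65, carries flag N, is in category X.
The only rule concluding "it is tagged Z" is R1, which needs "it has chest pain"; that is never established.

No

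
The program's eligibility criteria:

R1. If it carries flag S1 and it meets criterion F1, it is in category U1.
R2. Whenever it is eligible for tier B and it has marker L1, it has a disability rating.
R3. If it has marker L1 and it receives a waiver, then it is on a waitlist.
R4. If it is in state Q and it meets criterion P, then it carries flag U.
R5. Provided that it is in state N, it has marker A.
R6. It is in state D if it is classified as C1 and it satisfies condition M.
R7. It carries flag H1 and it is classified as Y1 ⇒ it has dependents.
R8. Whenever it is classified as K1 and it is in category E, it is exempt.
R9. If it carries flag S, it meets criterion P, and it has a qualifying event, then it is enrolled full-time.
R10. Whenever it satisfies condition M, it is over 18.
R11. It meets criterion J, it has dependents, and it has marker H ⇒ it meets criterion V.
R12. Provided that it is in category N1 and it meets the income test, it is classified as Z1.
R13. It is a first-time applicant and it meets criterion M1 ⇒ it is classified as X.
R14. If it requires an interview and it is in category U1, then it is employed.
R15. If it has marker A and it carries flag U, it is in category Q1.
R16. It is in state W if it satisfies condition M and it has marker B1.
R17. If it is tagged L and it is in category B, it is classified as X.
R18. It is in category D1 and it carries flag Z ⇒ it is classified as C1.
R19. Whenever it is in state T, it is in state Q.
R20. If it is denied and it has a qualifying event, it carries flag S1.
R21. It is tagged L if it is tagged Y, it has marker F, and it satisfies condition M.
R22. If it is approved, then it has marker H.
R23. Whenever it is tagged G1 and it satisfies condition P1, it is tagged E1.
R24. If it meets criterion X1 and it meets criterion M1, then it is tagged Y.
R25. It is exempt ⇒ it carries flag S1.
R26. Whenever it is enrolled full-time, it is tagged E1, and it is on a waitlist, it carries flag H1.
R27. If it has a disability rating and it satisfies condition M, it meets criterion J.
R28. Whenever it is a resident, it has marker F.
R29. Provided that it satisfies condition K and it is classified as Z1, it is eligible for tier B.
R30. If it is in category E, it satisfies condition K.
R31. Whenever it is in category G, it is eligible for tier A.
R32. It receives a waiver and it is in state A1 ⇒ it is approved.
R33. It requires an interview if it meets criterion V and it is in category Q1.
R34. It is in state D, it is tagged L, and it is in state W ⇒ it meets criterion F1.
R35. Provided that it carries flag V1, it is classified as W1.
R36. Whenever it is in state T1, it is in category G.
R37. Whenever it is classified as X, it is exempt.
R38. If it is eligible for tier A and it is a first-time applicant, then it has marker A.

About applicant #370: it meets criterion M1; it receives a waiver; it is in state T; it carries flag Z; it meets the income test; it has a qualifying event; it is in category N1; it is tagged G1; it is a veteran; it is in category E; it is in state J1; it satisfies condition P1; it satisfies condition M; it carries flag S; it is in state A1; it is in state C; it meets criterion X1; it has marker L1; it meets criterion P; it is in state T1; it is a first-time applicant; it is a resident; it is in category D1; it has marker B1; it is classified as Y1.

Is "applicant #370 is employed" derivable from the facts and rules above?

By R3 (it has marker L1, it receives a waiver): it is on a waitlist.
By R9 (it carries flag S, it meets criterion P, it has a qualifying event): it is enrolled full-time.
By R12 (it is in category N1, it meets the income test): it is classified as Z1.
By R13 (it is a first-time applicant, it meets criterion M1): it is classified as X.
By R16 (it satisfies condition M, it has marker B1): it is in state W.
By R18 (it is in category D1, it carries flag Z): it is classified as C1.
By R19 (it is in state T): it is in state Q.
By R23 (it is tagged G1, it satisfies condition P1): it is tagged E1.
By R24 (it meets criterion X1, it meets criterion M1): it is tagged Y.
By R26 (it is enrolled full-time, it is tagged E1, it is on a waitlist): it carries flag H1.
By R28 (it is a resident): it has marker F.
By R30 (it is in category E): it satisfies condition K.
By R32 (it receives a waiver, it is in state A1): it is approved.
By R36 (it is in state T1): it is in category G.
By R37 (it is classified as X): it is exempt.
By R4 (it is in state Q, it meets criterion P): it carries flag U.
By R6 (it is classified as C1, it satisfies condition M): it is in state D.
By R7 (it carries flag H1, it is classified as Y1): it has dependents.
By R21 (it is tagged Y, it has marker F, it satisfies condition M): it is tagged L.
By R22 (it is approved): it has marker H.
By R25 (it is exempt): it carries flag S1.
By R29 (it satisfies condition K, it is classified as Z1): it is eligible for tier B.
By R31 (it is in category G): it is eligible for tier A.
By R34 (it is in state D, it is tagged L, it is in state W): it meets criterion F1.
By R38 (it is eligible for tier A, it is a first-time applicant): it has marker A.
By R1 (it carries flag S1, it meets criterion F1): it is in category U1.
By R2 (it is eligible for tier B, it has marker L1): it has a disability rating.
By R15 (it has marker A, it carries flag U): it is in category Q1.
By R27 (it has a disability rating, it satisfies condition M): it meets criterion J.
By R11 (it meets criterion J, it has dependents, it has marker H): it meets criterion V.
By R33 (it meets criterion V, it is in category Q1): it requires an interview.
By R14 (it requires an interview, it is in category U1): it is employed.

Yes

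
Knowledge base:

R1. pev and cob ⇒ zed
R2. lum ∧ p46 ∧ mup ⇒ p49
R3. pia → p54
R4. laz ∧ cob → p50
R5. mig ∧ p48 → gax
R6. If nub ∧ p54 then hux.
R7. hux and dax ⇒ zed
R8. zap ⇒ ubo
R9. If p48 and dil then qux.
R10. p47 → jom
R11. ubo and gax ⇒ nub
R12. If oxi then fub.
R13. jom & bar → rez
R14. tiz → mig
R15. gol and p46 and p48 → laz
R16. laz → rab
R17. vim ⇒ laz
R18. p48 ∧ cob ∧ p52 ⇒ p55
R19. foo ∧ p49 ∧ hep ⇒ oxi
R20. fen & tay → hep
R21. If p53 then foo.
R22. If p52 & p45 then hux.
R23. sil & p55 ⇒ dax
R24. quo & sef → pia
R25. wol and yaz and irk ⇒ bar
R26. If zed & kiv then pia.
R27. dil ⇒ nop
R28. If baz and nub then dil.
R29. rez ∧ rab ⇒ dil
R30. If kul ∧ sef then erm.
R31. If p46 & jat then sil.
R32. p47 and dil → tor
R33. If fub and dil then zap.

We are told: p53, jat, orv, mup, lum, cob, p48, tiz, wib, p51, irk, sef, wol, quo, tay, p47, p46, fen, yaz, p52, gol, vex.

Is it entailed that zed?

p49  (by R2: lum, p46, mup)
jom  (by R10: p47)
mig  (by R14: tiz)
laz  (by R15: gol, p46, p48)
rab  (by R16: laz)
p55  (by R18: p48, cob, p52)
hep  (by R20: fen, tay)
foo  (by R21: p53)
pia  (by R24: quo, sef)
bar  (by R25: wol, yaz, irk)
sil  (by R31: p46, jat)
p54  (by R3: pia)
gax  (by R5: mig, p48)
rez  (by R13: jom, bar)
oxi  (by R19: foo, p49, hep)
dax  (by R23: sil, p55)
dil  (by R29: rez, rab)
fub  (by R12: oxi)
zap  (by R33: fub, dil)
ubo  (by R8: zap)
nub  (by R11: ubo, gax)
hux  (by R6: nub, p54)
zed  (by R7: hux, dax)

Yes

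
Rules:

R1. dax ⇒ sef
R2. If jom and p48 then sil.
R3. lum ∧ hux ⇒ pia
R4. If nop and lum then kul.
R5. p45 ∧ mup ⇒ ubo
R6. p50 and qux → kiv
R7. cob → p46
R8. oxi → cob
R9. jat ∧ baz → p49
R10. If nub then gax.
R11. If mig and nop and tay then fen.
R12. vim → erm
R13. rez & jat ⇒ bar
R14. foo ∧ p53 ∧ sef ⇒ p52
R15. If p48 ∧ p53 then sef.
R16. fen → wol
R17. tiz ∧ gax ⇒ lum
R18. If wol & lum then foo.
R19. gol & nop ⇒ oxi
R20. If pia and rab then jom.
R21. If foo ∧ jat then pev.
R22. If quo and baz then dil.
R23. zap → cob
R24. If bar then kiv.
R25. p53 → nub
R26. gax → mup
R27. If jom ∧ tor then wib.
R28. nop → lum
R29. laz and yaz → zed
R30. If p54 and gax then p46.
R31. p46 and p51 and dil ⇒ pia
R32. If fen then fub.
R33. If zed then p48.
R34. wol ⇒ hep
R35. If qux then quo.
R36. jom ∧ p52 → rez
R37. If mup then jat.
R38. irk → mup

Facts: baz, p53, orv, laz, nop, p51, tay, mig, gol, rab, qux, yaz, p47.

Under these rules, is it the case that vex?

No

Forward chaining from the given facts derives: fen, wol, oxi, nub, lum, zed, fub, p48, hep, quo, kul, cob, gax, sef, foo, dil, mup, jat, p46, p49, p52, pev, pia, jom, rez, sil, bar, kiv.
No rule has vex as its conclusion, and it is not among the given facts.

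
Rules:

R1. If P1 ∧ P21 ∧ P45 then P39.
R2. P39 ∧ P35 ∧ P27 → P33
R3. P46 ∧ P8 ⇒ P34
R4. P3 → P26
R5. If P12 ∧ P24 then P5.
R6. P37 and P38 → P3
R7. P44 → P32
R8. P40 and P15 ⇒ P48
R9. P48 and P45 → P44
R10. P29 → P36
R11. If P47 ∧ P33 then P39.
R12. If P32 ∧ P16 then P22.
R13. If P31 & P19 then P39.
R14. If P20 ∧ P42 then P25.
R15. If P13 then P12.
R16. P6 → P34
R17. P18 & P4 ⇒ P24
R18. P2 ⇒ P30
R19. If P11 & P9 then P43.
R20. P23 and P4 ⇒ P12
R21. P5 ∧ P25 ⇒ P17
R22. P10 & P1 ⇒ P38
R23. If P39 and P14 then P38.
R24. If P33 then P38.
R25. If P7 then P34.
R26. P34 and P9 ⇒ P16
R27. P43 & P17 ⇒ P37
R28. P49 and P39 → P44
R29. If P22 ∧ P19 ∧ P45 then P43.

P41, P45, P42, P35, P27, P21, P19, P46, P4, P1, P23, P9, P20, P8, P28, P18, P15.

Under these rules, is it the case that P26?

No

Forward chaining from the given facts derives: P39, P33, P34, P25, P24, P12, P38, P16, P5, P17.
The only rule concluding P26 is R4, which needs P3; that is never established.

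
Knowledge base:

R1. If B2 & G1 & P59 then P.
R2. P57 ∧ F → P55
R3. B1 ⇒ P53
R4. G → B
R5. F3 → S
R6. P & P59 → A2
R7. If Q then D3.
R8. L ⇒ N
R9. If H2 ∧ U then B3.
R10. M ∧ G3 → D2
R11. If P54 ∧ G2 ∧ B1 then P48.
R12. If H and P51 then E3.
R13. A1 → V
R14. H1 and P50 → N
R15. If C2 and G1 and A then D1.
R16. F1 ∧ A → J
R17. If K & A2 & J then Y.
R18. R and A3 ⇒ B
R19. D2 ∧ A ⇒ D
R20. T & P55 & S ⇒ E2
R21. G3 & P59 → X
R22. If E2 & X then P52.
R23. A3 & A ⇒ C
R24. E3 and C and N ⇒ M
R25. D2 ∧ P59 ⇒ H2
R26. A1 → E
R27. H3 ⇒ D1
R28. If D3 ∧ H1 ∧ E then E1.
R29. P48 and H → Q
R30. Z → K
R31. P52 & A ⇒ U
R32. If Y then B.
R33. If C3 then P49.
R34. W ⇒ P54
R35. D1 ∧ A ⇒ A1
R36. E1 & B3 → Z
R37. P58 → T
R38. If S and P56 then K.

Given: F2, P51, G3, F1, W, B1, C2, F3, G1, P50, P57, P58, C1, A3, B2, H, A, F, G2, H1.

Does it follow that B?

No

Forward chaining from the given facts derives: P55, P53, S, E3, N, D1, J, C, M, P54, A1, T, D2, P48, V, D, E2, E, Q, D3, E1.
Rules concluding B: R4 needs G; R18 needs R; R32 needs Y — none of these are established.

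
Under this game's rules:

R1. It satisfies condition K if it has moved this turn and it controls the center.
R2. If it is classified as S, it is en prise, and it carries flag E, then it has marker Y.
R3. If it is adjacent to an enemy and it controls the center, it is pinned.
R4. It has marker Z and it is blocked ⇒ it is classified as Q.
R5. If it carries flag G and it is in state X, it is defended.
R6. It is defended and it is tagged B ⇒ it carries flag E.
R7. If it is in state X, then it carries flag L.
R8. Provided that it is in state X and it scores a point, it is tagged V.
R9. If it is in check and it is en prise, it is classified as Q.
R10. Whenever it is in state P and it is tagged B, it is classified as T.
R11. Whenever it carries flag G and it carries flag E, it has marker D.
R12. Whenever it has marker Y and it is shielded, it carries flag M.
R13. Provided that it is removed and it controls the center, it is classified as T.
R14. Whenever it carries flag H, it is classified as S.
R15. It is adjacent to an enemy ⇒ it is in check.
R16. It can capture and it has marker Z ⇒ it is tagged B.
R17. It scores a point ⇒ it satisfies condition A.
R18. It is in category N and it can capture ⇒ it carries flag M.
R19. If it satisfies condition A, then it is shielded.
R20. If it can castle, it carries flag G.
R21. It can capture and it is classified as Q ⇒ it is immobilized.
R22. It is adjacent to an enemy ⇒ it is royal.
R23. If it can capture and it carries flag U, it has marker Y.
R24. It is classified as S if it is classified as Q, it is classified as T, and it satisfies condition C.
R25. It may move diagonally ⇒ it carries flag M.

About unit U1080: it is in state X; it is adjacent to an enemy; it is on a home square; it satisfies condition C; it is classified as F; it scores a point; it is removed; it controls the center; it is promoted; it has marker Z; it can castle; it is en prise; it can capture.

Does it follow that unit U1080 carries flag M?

Yes

By R13 (it is removed, it controls the center): it is classified as T.
By R15 (it is adjacent to an enemy): it is in check.
By R16 (it can capture, it has marker Z): it is tagged B.
By R17 (it scores a point): it satisfies condition A.
By R19 (it satisfies condition A): it is shielded.
By R20 (it can castle): it carries flag G.
By R5 (it carries flag G, it is in state X): it is defended.
By R6 (it is defended, it is tagged B): it carries flag E.
By R9 (it is in check, it is en prise): it is classified as Q.
By R24 (it is classified as Q, it is classified as T, it satisfies condition C): it is classified as S.
By R2 (it is classified as S, it is en prise, it carries flag E): it has marker Y.
By R12 (it has marker Y, it is shielded): it carries flag M.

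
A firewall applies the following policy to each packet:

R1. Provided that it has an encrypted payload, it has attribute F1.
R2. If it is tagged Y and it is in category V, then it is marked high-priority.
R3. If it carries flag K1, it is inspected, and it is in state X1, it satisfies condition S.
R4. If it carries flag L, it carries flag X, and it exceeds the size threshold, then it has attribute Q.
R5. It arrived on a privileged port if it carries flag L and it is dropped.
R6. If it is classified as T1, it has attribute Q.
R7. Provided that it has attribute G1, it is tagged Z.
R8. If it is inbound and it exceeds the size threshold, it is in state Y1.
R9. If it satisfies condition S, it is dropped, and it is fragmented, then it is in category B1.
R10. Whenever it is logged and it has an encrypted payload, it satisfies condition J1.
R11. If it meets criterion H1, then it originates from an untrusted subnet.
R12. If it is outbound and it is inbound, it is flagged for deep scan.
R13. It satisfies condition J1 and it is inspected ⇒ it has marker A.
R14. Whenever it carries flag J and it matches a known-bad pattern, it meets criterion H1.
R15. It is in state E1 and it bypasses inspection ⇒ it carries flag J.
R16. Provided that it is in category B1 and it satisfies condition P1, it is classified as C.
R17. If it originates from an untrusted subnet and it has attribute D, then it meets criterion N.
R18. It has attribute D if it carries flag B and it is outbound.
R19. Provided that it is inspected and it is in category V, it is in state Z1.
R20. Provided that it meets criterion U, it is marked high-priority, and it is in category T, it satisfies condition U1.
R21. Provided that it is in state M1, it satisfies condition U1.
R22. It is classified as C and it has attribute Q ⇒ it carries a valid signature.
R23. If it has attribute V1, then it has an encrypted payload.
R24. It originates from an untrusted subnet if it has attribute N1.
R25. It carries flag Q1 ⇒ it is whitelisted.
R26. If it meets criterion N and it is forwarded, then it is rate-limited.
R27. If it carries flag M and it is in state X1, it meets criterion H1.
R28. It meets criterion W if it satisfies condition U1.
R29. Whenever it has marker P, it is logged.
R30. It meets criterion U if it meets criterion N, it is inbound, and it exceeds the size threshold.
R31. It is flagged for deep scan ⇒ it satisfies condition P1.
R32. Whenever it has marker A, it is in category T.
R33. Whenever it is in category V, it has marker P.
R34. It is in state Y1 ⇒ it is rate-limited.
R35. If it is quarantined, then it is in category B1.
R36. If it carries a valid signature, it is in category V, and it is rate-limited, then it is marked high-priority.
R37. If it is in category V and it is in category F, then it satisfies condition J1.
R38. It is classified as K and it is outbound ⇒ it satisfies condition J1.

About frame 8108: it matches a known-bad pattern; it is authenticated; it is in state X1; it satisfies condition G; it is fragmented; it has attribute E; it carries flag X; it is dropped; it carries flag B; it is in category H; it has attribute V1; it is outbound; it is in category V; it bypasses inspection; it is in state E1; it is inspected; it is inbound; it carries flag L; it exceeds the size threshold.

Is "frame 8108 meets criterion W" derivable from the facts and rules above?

Forward chaining from the given facts derives: has attribute Q, arrived on a privileged port, is in state Y1, is flagged for deep scan, carries flag J, has attribute D, is in state Z1, has an encrypted payload, satisfies condition P1, has marker P, is rate-limited, has attribute F1, meets criterion H1, is logged, satisfies condition J1, originates from an untrusted subnet, has marker A, meets criterion N, meets criterion U, is in category T.
The only rule concluding "it meets criterion W" is R28, which needs "it satisfies condition U1"; that is never established.

No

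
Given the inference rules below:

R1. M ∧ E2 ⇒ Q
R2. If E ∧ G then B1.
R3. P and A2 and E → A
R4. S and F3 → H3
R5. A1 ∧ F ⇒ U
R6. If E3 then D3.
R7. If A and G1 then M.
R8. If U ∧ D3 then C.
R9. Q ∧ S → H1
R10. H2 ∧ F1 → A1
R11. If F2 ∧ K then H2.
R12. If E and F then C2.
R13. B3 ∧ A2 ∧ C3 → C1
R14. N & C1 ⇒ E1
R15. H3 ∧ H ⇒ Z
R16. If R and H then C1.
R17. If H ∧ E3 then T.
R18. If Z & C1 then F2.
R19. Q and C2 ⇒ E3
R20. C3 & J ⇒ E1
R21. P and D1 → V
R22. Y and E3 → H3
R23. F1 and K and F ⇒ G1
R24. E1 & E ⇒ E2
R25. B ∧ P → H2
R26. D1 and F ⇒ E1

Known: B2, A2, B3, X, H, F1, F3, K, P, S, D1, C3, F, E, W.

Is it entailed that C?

A  (by R3: P, A2, E)
H3  (by R4: S, F3)
C2  (by R12: E, F)
C1  (by R13: B3, A2, C3)
Z  (by R15: H3, H)
F2  (by R18: Z, C1)
G1  (by R23: F1, K, F)
E1  (by R26: D1, F)
M  (by R7: A, G1)
H2  (by R11: F2, K)
E2  (by R24: E1, E)
Q  (by R1: M, E2)
A1  (by R10: H2, F1)
E3  (by R19: Q, C2)
U  (by R5: A1, F)
D3  (by R6: E3)
C  (by R8: U, D3)

Yes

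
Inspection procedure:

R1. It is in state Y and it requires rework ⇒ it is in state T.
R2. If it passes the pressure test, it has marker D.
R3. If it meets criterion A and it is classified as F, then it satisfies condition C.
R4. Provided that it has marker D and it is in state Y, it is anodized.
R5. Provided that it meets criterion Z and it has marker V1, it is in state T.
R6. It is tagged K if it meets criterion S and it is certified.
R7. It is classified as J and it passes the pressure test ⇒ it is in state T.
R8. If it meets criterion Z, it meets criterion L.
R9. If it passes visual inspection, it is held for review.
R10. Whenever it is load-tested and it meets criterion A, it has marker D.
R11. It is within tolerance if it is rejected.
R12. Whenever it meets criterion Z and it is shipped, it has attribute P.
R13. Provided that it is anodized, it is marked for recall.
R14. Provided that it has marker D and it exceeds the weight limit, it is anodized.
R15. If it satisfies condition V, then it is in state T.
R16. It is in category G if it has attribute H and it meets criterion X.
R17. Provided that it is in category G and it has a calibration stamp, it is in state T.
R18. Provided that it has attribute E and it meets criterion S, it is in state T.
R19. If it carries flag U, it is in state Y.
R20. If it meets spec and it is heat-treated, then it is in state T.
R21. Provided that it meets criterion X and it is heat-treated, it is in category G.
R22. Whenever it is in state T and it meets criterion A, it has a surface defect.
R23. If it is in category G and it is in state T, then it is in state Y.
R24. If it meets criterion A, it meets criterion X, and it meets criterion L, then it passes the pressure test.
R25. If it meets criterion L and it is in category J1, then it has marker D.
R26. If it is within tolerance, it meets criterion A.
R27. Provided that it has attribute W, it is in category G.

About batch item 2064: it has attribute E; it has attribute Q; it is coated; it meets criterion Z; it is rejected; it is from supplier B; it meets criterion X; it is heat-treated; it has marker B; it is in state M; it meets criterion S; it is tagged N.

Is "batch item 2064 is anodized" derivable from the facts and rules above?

By R8 (it meets criterion Z): it meets criterion L.
By R11 (it is rejected): it is within tolerance.
By R18 (it has attribute E, it meets criterion S): it is in state T.
By R21 (it meets criterion X, it is heat-treated): it is in category G.
By R23 (it is in category G, it is in state T): it is in state Y.
By R26 (it is within tolerance): it meets criterion A.
By R24 (it meets criterion A, it meets criterion X, it meets criterion L): it passes the pressure test.
By R2 (it passes the pressure test): it has marker D.
By R4 (it has marker D, it is in state Y): it is anodized.

Yes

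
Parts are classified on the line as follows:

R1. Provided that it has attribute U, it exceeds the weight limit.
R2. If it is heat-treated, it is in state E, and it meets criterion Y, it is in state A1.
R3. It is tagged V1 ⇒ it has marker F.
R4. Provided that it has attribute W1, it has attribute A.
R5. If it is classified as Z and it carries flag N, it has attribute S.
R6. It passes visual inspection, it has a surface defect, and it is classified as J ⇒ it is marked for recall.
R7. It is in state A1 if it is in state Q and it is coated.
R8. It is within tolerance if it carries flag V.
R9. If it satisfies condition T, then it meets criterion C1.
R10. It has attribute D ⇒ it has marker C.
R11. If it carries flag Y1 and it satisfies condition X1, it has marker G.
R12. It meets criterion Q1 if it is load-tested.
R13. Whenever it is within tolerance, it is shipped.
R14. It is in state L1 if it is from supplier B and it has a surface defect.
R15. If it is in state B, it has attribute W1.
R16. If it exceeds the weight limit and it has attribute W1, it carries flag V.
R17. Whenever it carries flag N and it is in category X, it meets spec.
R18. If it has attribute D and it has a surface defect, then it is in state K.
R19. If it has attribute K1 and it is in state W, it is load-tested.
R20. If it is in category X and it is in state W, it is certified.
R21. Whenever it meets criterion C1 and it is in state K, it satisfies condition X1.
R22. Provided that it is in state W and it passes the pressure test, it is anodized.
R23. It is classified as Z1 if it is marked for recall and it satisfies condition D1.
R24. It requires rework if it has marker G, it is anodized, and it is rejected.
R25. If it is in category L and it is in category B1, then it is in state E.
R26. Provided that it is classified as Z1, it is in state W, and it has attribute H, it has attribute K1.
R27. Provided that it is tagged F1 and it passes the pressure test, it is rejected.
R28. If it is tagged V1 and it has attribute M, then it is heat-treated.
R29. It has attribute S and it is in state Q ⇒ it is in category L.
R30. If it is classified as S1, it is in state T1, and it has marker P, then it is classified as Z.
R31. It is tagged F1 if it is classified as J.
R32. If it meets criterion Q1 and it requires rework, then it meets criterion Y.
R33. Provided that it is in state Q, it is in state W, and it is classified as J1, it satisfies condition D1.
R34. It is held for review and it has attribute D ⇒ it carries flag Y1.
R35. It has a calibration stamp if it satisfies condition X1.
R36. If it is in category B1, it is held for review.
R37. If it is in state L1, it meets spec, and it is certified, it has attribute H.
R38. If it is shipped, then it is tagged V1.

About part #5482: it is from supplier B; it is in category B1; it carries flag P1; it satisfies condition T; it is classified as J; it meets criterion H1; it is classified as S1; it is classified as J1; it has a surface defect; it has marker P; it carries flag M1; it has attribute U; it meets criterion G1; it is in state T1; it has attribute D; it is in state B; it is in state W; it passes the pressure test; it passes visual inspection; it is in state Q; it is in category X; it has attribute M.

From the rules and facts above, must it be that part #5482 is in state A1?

Forward chaining from the given facts derives: exceeds the weight limit, is marked for recall, meets criterion C1, has marker C, is in state L1, has attribute W1, carries flag V, is in state K, is certified, satisfies condition X1, is anodized, is classified as Z, is tagged F1, satisfies condition D1, has a calibration stamp, is held for review, has attribute A, is within tolerance, is shipped, is classified as Z1, is rejected, carries flag Y1, is tagged V1, has marker F, has marker G, requires rework, is heat-treated.
Rules concluding "it is in state A1": R2 needs "it is in state E"; R7 needs "it is coated" — none of these are established.

No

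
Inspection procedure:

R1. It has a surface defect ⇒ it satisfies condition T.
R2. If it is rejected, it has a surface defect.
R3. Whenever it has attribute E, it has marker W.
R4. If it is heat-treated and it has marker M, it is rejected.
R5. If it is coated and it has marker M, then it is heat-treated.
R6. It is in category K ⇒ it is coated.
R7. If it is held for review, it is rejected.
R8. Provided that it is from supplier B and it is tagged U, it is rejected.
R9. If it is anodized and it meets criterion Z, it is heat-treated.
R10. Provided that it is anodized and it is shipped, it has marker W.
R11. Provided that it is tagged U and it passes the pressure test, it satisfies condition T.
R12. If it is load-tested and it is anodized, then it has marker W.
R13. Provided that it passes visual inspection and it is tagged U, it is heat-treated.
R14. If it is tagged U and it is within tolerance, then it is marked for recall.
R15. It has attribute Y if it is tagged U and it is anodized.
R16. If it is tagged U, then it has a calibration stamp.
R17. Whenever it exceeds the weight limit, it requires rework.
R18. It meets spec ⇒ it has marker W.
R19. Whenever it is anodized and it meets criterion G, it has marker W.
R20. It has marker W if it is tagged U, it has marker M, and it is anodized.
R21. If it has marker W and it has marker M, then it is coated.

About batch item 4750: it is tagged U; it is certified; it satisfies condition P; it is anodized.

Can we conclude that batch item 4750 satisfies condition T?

No

Forward chaining from the given facts derives: has attribute Y, has a calibration stamp.
Rules concluding "it satisfies condition T": R1 needs "it has a surface defect"; R11 needs "it passes the pressure test" — none of these are established.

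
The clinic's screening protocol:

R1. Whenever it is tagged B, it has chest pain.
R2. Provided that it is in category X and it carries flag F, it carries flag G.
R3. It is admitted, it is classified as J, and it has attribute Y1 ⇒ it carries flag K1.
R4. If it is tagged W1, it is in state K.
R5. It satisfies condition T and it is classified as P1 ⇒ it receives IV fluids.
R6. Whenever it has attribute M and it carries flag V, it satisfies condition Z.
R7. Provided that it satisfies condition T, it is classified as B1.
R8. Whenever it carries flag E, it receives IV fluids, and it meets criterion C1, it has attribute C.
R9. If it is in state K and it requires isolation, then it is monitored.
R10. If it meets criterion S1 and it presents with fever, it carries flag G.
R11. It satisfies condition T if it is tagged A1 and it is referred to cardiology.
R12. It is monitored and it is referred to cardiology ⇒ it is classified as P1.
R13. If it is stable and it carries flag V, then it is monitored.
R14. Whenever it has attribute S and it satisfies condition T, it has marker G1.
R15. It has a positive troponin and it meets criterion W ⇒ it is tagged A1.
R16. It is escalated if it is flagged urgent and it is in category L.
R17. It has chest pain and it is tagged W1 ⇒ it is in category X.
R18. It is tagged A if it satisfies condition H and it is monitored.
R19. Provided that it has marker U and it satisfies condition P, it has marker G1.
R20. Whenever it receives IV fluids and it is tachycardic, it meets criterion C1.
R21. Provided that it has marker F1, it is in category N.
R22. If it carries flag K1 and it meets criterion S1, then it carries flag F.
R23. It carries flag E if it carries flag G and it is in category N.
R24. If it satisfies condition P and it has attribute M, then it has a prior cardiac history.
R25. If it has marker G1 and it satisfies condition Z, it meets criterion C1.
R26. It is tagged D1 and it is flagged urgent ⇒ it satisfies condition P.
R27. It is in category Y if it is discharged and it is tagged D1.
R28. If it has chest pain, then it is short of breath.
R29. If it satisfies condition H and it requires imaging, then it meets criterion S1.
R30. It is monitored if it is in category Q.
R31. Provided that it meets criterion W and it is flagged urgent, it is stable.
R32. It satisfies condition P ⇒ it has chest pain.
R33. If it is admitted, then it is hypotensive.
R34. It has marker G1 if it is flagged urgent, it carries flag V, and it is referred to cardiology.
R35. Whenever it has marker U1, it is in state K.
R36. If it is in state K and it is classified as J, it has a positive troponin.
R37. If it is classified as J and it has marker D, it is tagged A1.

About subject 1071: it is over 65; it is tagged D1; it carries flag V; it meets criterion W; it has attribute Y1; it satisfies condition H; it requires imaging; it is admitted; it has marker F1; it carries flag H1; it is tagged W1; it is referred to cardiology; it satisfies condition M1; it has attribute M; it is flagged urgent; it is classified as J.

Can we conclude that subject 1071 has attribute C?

Yes

By R3 (it is admitted, it is classified as J, it has attribute Y1): it carries flag K1.
By R4 (it is tagged W1): it is in state K.
By R6 (it has attribute M, it carries flag V): it satisfies condition Z.
By R21 (it has marker F1): it is in category N.
By R26 (it is tagged D1, it is flagged urgent): it satisfies condition P.
By R29 (it satisfies condition H, it requires imaging): it meets criterion S1.
By R31 (it meets criterion W, it is flagged urgent): it is stable.
By R32 (it satisfies condition P): it has chest pain.
By R34 (it is flagged urgent, it carries flag V, it is referred to cardiology): it has marker G1.
By R36 (it is in state K, it is classified as J): it has a positive troponin.
By R13 (it is stable, it carries flag V): it is monitored.
By R15 (it has a positive troponin, it meets criterion W): it is tagged A1.
By R17 (it has chest pain, it is tagged W1): it is in category X.
By R22 (it carries flag K1, it meets criterion S1): it carries flag F.
By R25 (it has marker G1, it satisfies condition Z): it meets criterion C1.
By R2 (it is in category X, it carries flag F): it carries flag G.
By R11 (it is tagged A1, it is referred to cardiology): it satisfies condition T.
By R12 (it is monitored, it is referred to cardiology): it is classified as P1.
By R23 (it carries flag G, it is in category N): it carries flag E.
By R5 (it satisfies condition T, it is classified as P1): it receives IV fluids.
By R8 (it carries flag E, it receives IV fluids, it meets criterion C1): it has attribute C.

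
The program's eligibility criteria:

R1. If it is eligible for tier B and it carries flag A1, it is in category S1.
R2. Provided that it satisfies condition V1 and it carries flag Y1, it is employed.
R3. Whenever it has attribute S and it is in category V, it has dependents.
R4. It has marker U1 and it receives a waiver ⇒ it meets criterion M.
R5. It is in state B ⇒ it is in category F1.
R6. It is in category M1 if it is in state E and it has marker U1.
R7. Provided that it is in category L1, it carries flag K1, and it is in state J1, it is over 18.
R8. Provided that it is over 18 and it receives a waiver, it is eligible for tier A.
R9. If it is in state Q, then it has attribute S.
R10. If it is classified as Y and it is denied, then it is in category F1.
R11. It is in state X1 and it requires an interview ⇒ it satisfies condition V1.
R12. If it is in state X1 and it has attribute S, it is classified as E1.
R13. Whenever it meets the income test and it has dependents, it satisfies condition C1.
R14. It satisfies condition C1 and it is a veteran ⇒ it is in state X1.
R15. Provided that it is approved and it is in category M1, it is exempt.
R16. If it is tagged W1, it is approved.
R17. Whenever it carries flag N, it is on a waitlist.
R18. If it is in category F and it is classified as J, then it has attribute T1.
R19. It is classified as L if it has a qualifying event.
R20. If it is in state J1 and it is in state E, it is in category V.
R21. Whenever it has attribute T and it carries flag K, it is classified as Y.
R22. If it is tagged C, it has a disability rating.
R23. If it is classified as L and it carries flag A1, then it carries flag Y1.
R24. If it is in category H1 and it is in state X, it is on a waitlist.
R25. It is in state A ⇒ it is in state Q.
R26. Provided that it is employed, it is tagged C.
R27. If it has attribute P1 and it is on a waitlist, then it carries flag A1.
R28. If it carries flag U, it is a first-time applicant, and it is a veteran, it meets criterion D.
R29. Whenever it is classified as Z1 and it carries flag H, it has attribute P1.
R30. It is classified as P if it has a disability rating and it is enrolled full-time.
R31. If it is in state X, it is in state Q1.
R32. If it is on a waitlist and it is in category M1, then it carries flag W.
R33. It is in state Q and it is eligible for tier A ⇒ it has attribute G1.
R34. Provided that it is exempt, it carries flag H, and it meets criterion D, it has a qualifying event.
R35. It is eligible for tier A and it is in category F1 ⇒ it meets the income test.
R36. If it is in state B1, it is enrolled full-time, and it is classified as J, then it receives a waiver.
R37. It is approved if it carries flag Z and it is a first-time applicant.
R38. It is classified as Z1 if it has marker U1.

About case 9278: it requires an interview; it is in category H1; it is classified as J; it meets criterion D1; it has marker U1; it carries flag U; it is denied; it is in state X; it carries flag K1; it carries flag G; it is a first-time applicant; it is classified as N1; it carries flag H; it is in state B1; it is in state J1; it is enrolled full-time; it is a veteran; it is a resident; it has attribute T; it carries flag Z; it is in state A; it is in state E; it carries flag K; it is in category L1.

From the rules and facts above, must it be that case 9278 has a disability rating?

By R6 (it is in state E, it has marker U1): it is in category M1.
By R7 (it is in category L1, it carries flag K1, it is in state J1): it is over 18.
By R20 (it is in state J1, it is in state E): it is in category V.
By R21 (it has attribute T, it carries flag K): it is classified as Y.
By R24 (it is in category H1, it is in state X): it is on a waitlist.
By R25 (it is in state A): it is in state Q.
By R28 (it carries flag U, it is a first-time applicant, it is a veteran): it meets criterion D.
By R36 (it is in state B1, it is enrolled full-time, it is classified as J): it receives a waiver.
By R37 (it carries flag Z, it is a first-time applicant): it is approved.
By R38 (it has marker U1): it is classified as Z1.
By R8 (it is over 18, it receives a waiver): it is eligible for tier A.
By R9 (it is in state Q): it has attribute S.
By R10 (it is classified as Y, it is denied): it is in category F1.
By R15 (it is approved, it is in category M1): it is exempt.
By R29 (it is classified as Z1, it carries flag H): it has attribute P1.
By R34 (it is exempt, it carries flag H, it meets criterion D): it has a qualifying event.
By R35 (it is eligible for tier A, it is in category F1): it meets the income test.
By R3 (it has attribute S, it is in category V): it has dependents.
By R13 (it meets the income test, it has dependents): it satisfies condition C1.
By R14 (it satisfies condition C1, it is a veteran): it is in state X1.
By R19 (it has a qualifying event): it is classified as L.
By R27 (it has attribute P1, it is on a waitlist): it carries flag A1.
By R11 (it is in state X1, it requires an interview): it satisfies condition V1.
By R23 (it is classified as L, it carries flag A1): it carries flag Y1.
By R2 (it satisfies condition V1, it carries flag Y1): it is employed.
By R26 (it is employed): it is tagged C.
By R22 (it is tagged C): it has a disability rating.

Yes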